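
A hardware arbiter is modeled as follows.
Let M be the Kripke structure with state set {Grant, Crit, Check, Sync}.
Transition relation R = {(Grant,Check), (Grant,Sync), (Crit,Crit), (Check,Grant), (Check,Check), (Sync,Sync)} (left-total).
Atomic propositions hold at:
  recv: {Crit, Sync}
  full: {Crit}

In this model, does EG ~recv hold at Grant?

Sat(~recv) = {Grant, Check}
EG ~recv: greatest fixpoint, start Z0 = {Grant, Check}, keep only states in Sat with some successor in Z. Already a fixed point.
Sat(EG ~recv) = {Grant, Check}
Grant ∈ Sat(EG ~recv) = {Grant, Check}, so the formula holds at Grant.

Yes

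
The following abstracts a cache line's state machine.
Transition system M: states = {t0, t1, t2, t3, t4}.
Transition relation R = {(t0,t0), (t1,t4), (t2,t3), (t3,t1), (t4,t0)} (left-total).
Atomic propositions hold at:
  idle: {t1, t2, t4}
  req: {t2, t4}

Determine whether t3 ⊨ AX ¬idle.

Sat(¬idle) = {t0, t3}
Sat(AX ¬idle) = {s : every successor in {t0, t3}} = {t0, t2, t4}
t3 ∉ Sat(AX ¬idle) = {t0, t2, t4}, so the formula does not hold at t3.

No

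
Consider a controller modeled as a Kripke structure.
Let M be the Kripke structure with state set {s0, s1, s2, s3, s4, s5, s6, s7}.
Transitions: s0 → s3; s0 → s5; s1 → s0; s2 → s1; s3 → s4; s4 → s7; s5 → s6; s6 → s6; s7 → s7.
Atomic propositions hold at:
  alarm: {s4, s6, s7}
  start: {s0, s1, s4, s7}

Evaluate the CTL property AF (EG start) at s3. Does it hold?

EG start: greatest fixpoint, start Z0 = {s0, s1, s4, s7}, keep only states in Sat with some successor in Z. Z1 = {s1, s4, s7}; Z2 = {s4, s7}; fixed.
Sat(EG start) = {s4, s7}
AF (EG start): least fixpoint, start Z0 = {s4, s7}, add states with every successor in Z. Z1 = {s3, s4, s7}; fixed.
Sat(AF (EG start)) = {s3, s4, s7}
s3 ∈ Sat(AF (EG start)) = {s3, s4, s7}, so the formula holds at s3.

Yes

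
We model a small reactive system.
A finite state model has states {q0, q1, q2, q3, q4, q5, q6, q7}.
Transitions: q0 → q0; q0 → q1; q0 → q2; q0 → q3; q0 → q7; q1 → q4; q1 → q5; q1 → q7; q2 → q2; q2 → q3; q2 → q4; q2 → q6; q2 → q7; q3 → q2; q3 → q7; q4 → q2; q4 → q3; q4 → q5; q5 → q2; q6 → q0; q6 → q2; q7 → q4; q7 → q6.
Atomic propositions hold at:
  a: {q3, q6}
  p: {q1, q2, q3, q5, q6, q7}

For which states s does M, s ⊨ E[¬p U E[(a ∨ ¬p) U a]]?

{q0, q3, q4, q6}

Sat(¬p) = {q0, q4}
Sat(a ∨ ¬p) = {q0, q3, q4, q6}
E[(a ∨ ¬p) U a]: least fixpoint, start Z0 = Sat(a) = {q3, q6}, add states in Sat(a ∨ ¬p) with some successor in Z. Z1 = {q0, q3, q4, q6}; fixed.
Sat(E[(a ∨ ¬p) U a]) = {q0, q3, q4, q6}
E[¬p U E[(a ∨ ¬p) U a]]: least fixpoint, start Z0 = Sat(E[(a ∨ ¬p) U a]) = {q0, q3, q4, q6}, add states in Sat(¬p) with some successor in Z. Already a fixed point.
Sat(E[¬p U E[(a ∨ ¬p) U a]]) = {q0, q3, q4, q6}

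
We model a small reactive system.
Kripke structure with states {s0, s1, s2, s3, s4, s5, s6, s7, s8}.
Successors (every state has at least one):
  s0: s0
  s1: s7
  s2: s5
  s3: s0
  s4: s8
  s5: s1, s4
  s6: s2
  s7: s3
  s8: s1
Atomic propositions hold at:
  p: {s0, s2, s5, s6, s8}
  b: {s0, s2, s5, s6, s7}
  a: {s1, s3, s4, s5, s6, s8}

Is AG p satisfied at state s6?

AG p: greatest fixpoint, start Z0 = {s0, s2, s5, s6, s8}, keep only states in Sat with every successor in Z. Z1 = {s0, s2, s6}; Z2 = {s0, s6}; Z3 = {s0}; fixed.
Sat(AG p) = {s0}
s6 ∉ Sat(AG p) = {s0}, so the formula does not hold at s6.

No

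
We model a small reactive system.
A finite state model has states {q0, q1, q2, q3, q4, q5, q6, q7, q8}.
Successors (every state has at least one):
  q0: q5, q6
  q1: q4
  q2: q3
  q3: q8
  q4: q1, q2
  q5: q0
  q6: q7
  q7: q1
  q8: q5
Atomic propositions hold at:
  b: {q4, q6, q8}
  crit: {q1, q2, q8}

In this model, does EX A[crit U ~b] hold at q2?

Sat(~b) = {q0, q1, q2, q3, q5, q7}
A[crit U ~b]: least fixpoint, start Z0 = Sat(~b) = {q0, q1, q2, q3, q5, q7}, add states in Sat(crit) with every successor in Z. Z1 = {q0, q1, q2, q3, q5, q7, q8}; fixed.
Sat(A[crit U ~b]) = {q0, q1, q2, q3, q5, q7, q8}
Sat(EX A[crit U ~b]) = {s : some successor in {q0, q1, q2, q3, q5, q7, q8}} = {q0, q2, q3, q4, q5, q6, q7, q8}
q2 ∈ Sat(EX A[crit U ~b]) = {q0, q2, q3, q4, q5, q6, q7, q8}, so the formula holds at q2.

Yes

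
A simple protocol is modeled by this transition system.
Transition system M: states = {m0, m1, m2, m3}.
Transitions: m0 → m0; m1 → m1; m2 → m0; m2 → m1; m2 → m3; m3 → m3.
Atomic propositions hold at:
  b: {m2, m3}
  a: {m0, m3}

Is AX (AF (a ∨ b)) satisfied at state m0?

Sat(a ∨ b) = {m0, m2, m3}
AF (a ∨ b): least fixpoint, start Z0 = {m0, m2, m3}, add states with every successor in Z. Already a fixed point.
Sat(AF (a ∨ b)) = {m0, m2, m3}
Sat(AX (AF (a ∨ b))) = {s : every successor in {m0, m2, m3}} = {m0, m3}
m0 ∈ Sat(AX (AF (a ∨ b))) = {m0, m3}, so the formula holds at m0.

Yes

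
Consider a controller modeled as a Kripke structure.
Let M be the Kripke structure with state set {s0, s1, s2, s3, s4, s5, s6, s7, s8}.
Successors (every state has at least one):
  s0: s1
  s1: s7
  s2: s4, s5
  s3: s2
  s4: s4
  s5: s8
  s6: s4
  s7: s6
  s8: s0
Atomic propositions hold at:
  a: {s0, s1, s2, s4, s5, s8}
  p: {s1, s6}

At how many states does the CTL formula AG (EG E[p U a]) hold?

2

E[p U a]: least fixpoint, start Z0 = Sat(a) = {s0, s1, s2, s4, s5, s8}, add states in Sat(p) with some successor in Z. Z1 = {s0, s1, s2, s4, s5, s6, s8}; fixed.
Sat(E[p U a]) = {s0, s1, s2, s4, s5, s6, s8}
EG E[p U a]: greatest fixpoint, start Z0 = {s0, s1, s2, s4, s5, s6, s8}, keep only states in Sat with some successor in Z. Z1 = {s0, s2, s4, s5, s6, s8}; Z2 = {s2, s4, s5, s6, s8}; Z3 = {s2, s4, s5, s6}; Z4 = {s2, s4, s6}; fixed.
Sat(EG E[p U a]) = {s2, s4, s6}
AG (EG E[p U a]): greatest fixpoint, start Z0 = {s2, s4, s6}, keep only states in Sat with every successor in Z. Z1 = {s4, s6}; fixed.
Sat(AG (EG E[p U a])) = {s4, s6}
|Sat(AG (EG E[p U a]))| = |{s4, s6}| = 2.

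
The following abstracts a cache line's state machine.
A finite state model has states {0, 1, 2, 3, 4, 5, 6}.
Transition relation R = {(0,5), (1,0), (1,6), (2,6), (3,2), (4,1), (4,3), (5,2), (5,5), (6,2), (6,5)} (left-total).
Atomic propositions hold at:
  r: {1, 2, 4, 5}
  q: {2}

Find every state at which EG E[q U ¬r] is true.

Sat(¬r) = {0, 3, 6}
E[q U ¬r]: least fixpoint, start Z0 = Sat(¬r) = {0, 3, 6}, add states in Sat(q) with some successor in Z. Z1 = {0, 2, 3, 6}; fixed.
Sat(E[q U ¬r]) = {0, 2, 3, 6}
EG E[q U ¬r]: greatest fixpoint, start Z0 = {0, 2, 3, 6}, keep only states in Sat with some successor in Z. Z1 = {2, 3, 6}; fixed.
Sat(EG E[q U ¬r]) = {2, 3, 6}

{2, 3, 6}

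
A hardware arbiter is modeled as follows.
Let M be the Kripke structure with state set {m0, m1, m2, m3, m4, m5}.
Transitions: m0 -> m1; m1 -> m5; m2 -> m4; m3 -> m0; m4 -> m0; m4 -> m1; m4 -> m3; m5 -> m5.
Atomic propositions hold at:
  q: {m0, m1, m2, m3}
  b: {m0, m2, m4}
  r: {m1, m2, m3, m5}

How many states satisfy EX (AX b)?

Sat(AX b) = {s : every successor in {m0, m2, m4}} = {m2, m3}
Sat(EX (AX b)) = {s : some successor in {m2, m3}} = {m4}
|Sat(EX (AX b))| = |{m4}| = 1.

1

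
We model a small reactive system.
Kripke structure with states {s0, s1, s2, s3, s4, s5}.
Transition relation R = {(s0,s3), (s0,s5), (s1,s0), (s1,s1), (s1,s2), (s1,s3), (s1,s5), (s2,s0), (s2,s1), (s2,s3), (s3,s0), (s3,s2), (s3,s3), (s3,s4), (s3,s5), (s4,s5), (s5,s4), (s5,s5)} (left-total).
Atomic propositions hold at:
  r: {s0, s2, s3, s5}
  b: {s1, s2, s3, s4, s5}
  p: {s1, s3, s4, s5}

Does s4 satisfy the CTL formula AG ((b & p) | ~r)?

Yes

Sat(b & p) = {s1, s3, s4, s5}
Sat(~r) = {s1, s4}
Sat((b & p) | ~r) = {s1, s3, s4, s5}
AG ((b & p) | ~r): greatest fixpoint, start Z0 = {s1, s3, s4, s5}, keep only states in Sat with every successor in Z. Z1 = {s4, s5}; fixed.
Sat(AG ((b & p) | ~r)) = {s4, s5}
s4 ∈ Sat(AG ((b & p) | ~r)) = {s4, s5}, so the formula holds at s4.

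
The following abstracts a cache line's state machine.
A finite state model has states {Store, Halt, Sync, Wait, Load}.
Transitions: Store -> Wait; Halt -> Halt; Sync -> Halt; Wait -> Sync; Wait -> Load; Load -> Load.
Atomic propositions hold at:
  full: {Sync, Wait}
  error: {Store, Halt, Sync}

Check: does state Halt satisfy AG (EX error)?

Yes

Sat(EX error) = {s : some successor in {Store, Halt, Sync}} = {Halt, Sync, Wait}
AG (EX error): greatest fixpoint, start Z0 = {Halt, Sync, Wait}, keep only states in Sat with every successor in Z. Z1 = {Halt, Sync}; fixed.
Sat(AG (EX error)) = {Halt, Sync}
Halt ∈ Sat(AG (EX error)) = {Halt, Sync}, so the formula holds at Halt.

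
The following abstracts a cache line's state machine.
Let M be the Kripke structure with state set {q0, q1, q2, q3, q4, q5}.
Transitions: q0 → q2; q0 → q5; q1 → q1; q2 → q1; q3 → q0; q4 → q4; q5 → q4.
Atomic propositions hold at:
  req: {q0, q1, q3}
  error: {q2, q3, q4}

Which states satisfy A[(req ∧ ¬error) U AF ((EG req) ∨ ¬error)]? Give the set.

{q0, q1, q2, q3, q5}

Sat(¬error) = {q0, q1, q5}
Sat(req ∧ ¬error) = {q0, q1}
EG req: greatest fixpoint, start Z0 = {q0, q1, q3}, keep only states in Sat with some successor in Z. Z1 = {q1, q3}; Z2 = {q1}; fixed.
Sat(EG req) = {q1}
Sat((EG req) ∨ ¬error) = {q0, q1, q5}
AF ((EG req) ∨ ¬error): least fixpoint, start Z0 = {q0, q1, q5}, add states with every successor in Z. Z1 = {q0, q1, q2, q3, q5}; fixed.
Sat(AF ((EG req) ∨ ¬error)) = {q0, q1, q2, q3, q5}
A[(req ∧ ¬error) U AF ((EG req) ∨ ¬error)]: least fixpoint, start Z0 = Sat(AF ((EG req) ∨ ¬error)) = {q0, q1, q2, q3, q5}, add states in Sat(req ∧ ¬error) with every successor in Z. Already a fixed point.
Sat(A[(req ∧ ¬error) U AF ((EG req) ∨ ¬error)]) = {q0, q1, q2, q3, q5}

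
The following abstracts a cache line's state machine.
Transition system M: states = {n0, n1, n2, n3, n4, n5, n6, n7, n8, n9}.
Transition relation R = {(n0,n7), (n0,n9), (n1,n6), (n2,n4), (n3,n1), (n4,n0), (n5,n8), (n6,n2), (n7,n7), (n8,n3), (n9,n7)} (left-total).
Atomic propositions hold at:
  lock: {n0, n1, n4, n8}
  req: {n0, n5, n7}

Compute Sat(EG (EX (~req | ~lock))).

Sat(~req) = {n1, n2, n3, n4, n6, n8, n9}
Sat(~lock) = {n2, n3, n5, n6, n7, n9}
Sat(~req | ~lock) = {n1, n2, n3, n4, n5, n6, n7, n8, n9}
Sat(EX (~req | ~lock)) = {s : some successor in {n1, n2, n3, n4, n5, n6, n7, n8, n9}} = {n0, n1, n2, n3, n5, n6, n7, n8, n9}
EG (EX (~req | ~lock)): greatest fixpoint, start Z0 = {n0, n1, n2, n3, n5, n6, n7, n8, n9}, keep only states in Sat with some successor in Z. Z1 = {n0, n1, n3, n5, n6, n7, n8, n9}; Z2 = {n0, n1, n3, n5, n7, n8, n9}; Z3 = {n0, n3, n5, n7, n8, n9}; Z4 = {n0, n5, n7, n8, n9}; Z5 = {n0, n5, n7, n9}; Z6 = {n0, n7, n9}; fixed.
Sat(EG (EX (~req | ~lock))) = {n0, n7, n9}

{n0, n7, n9}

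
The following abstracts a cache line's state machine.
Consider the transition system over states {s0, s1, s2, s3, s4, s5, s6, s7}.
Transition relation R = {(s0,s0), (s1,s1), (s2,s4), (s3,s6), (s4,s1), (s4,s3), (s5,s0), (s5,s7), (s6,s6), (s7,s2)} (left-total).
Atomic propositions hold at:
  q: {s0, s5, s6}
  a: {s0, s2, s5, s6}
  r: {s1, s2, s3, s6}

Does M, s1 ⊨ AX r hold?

Sat(AX r) = {s : every successor in {s1, s2, s3, s6}} = {s1, s3, s4, s6, s7}
s1 ∈ Sat(AX r) = {s1, s3, s4, s6, s7}, so the formula holds at s1.

Yes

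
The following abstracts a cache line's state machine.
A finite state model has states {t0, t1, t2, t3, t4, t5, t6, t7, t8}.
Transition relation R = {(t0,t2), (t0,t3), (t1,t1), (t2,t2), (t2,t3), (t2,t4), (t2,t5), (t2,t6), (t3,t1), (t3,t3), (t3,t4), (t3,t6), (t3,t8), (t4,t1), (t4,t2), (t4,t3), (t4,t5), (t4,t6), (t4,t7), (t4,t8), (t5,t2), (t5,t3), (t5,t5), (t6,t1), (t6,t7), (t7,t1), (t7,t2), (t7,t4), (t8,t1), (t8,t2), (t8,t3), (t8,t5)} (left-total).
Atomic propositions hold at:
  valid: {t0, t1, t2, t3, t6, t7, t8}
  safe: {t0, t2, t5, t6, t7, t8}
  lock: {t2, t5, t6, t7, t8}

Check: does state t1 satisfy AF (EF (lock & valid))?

Sat(lock & valid) = {t2, t6, t7, t8}
EF (lock & valid): least fixpoint, start Z0 = {t2, t6, t7, t8}, add states with some successor in Z. Z1 = {t0, t2, t3, t4, t5, t6, t7, t8}; fixed.
Sat(EF (lock & valid)) = {t0, t2, t3, t4, t5, t6, t7, t8}
AF (EF (lock & valid)): least fixpoint, start Z0 = {t0, t2, t3, t4, t5, t6, t7, t8}, add states with every successor in Z. Already a fixed point.
Sat(AF (EF (lock & valid))) = {t0, t2, t3, t4, t5, t6, t7, t8}
t1 ∉ Sat(AF (EF (lock & valid))) = {t0, t2, t3, t4, t5, t6, t7, t8}, so the formula does not hold at t1.

No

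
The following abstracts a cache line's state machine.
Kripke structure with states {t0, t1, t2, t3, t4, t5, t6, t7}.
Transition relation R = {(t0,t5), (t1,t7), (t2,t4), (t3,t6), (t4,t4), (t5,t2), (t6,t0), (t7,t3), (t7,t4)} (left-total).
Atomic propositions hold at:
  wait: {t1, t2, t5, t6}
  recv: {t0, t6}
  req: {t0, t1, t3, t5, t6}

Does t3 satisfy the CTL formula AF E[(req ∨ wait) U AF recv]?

Yes

Sat(req ∨ wait) = {t0, t1, t2, t3, t5, t6}
AF recv: least fixpoint, start Z0 = {t0, t6}, add states with every successor in Z. Z1 = {t0, t3, t6}; fixed.
Sat(AF recv) = {t0, t3, t6}
E[(req ∨ wait) U AF recv]: least fixpoint, start Z0 = Sat(AF recv) = {t0, t3, t6}, add states in Sat(req ∨ wait) with some successor in Z. Already a fixed point.
Sat(E[(req ∨ wait) U AF recv]) = {t0, t3, t6}
AF E[(req ∨ wait) U AF recv]: least fixpoint, start Z0 = {t0, t3, t6}, add states with every successor in Z. Already a fixed point.
Sat(AF E[(req ∨ wait) U AF recv]) = {t0, t3, t6}
t3 ∈ Sat(AF E[(req ∨ wait) U AF recv]) = {t0, t3, t6}, so the formula holds at t3.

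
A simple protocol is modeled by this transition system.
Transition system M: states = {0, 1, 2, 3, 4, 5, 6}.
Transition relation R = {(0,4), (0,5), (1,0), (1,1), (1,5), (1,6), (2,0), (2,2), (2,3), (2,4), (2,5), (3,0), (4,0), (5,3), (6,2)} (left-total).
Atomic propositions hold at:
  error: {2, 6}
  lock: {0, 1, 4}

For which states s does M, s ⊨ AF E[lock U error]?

{1, 2, 6}

E[lock U error]: least fixpoint, start Z0 = Sat(error) = {2, 6}, add states in Sat(lock) with some successor in Z. Z1 = {1, 2, 6}; fixed.
Sat(E[lock U error]) = {1, 2, 6}
AF E[lock U error]: least fixpoint, start Z0 = {1, 2, 6}, add states with every successor in Z. Already a fixed point.
Sat(AF E[lock U error]) = {1, 2, 6}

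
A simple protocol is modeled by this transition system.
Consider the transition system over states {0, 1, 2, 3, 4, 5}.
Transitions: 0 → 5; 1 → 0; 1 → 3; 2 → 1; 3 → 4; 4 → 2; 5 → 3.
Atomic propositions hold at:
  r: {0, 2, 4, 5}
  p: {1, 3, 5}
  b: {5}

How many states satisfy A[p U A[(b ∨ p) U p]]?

3

Sat(b ∨ p) = {1, 3, 5}
A[(b ∨ p) U p]: least fixpoint, start Z0 = Sat(p) = {1, 3, 5}, add states in Sat(b ∨ p) with every successor in Z. Already a fixed point.
Sat(A[(b ∨ p) U p]) = {1, 3, 5}
A[p U A[(b ∨ p) U p]]: least fixpoint, start Z0 = Sat(A[(b ∨ p) U p]) = {1, 3, 5}, add states in Sat(p) with every successor in Z. Already a fixed point.
Sat(A[p U A[(b ∨ p) U p]]) = {1, 3, 5}
|Sat(A[p U A[(b ∨ p) U p]])| = |{1, 3, 5}| = 3.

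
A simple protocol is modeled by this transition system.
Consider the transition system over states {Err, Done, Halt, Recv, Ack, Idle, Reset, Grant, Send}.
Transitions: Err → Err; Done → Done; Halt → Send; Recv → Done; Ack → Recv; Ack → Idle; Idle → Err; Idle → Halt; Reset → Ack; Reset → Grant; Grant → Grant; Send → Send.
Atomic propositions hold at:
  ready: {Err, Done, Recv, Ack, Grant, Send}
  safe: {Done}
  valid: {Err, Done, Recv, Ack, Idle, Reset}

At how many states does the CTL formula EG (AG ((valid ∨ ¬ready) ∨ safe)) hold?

3

Sat(¬ready) = {Halt, Idle, Reset}
Sat(valid ∨ ¬ready) = {Err, Done, Halt, Recv, Ack, Idle, Reset}
Sat((valid ∨ ¬ready) ∨ safe) = {Err, Done, Halt, Recv, Ack, Idle, Reset}
AG ((valid ∨ ¬ready) ∨ safe): greatest fixpoint, start Z0 = {Err, Done, Halt, Recv, Ack, Idle, Reset}, keep only states in Sat with every successor in Z. Z1 = {Err, Done, Recv, Ack, Idle}; Z2 = {Err, Done, Recv, Ack}; Z3 = {Err, Done, Recv}; fixed.
Sat(AG ((valid ∨ ¬ready) ∨ safe)) = {Err, Done, Recv}
EG (AG ((valid ∨ ¬ready) ∨ safe)): greatest fixpoint, start Z0 = {Err, Done, Recv}, keep only states in Sat with some successor in Z. Already a fixed point.
Sat(EG (AG ((valid ∨ ¬ready) ∨ safe))) = {Err, Done, Recv}
|Sat(EG (AG ((valid ∨ ¬ready) ∨ safe)))| = |{Err, Done, Recv}| = 3.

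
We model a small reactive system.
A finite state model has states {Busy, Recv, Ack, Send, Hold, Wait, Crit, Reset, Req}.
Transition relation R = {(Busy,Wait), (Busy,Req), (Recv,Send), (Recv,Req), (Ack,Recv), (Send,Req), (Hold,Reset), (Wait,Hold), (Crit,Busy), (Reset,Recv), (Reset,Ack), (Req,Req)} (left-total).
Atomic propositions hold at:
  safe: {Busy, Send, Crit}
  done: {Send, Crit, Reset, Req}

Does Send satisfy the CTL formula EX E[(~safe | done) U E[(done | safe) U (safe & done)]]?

Sat(~safe) = {Recv, Ack, Hold, Wait, Reset, Req}
Sat(~safe | done) = {Recv, Ack, Send, Hold, Wait, Crit, Reset, Req}
Sat(done | safe) = {Busy, Send, Crit, Reset, Req}
Sat(safe & done) = {Send, Crit}
E[(done | safe) U (safe & done)]: least fixpoint, start Z0 = Sat((safe & done)) = {Send, Crit}, add states in Sat(done | safe) with some successor in Z. Already a fixed point.
Sat(E[(done | safe) U (safe & done)]) = {Send, Crit}
E[(~safe | done) U E[(done | safe) U (safe & done)]]: least fixpoint, start Z0 = Sat(E[(done | safe) U (safe & done)]) = {Send, Crit}, add states in Sat(~safe | done) with some successor in Z. Z1 = {Recv, Send, Crit}; Z2 = {Recv, Ack, Send, Crit, Reset}; Z3 = {Recv, Ack, Send, Hold, Crit, Reset}; Z4 = {Recv, Ack, Send, Hold, Wait, Crit, Reset}; fixed.
Sat(E[(~safe | done) U E[(done | safe) U (safe & done)]]) = {Recv, Ack, Send, Hold, Wait, Crit, Reset}
Sat(EX E[(~safe | done) U E[(done | safe) U (safe & done)]]) = {s : some successor in {Recv, Ack, Send, Hold, Wait, Crit, Reset}} = {Busy, Recv, Ack, Hold, Wait, Reset}
Send ∉ Sat(EX E[(~safe | done) U E[(done | safe) U (safe & done)]]) = {Busy, Recv, Ack, Hold, Wait, Reset}, so the formula does not hold at Send.

No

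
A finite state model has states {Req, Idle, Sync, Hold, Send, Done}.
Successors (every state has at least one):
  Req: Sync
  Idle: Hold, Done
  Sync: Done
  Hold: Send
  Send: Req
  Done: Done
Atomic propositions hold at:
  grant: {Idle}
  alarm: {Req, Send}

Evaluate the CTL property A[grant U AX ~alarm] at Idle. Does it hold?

Yes

Sat(~alarm) = {Idle, Sync, Hold, Done}
Sat(AX ~alarm) = {s : every successor in {Idle, Sync, Hold, Done}} = {Req, Idle, Sync, Done}
A[grant U AX ~alarm]: least fixpoint, start Z0 = Sat(AX ~alarm) = {Req, Idle, Sync, Done}, add states in Sat(grant) with every successor in Z. Already a fixed point.
Sat(A[grant U AX ~alarm]) = {Req, Idle, Sync, Done}
Idle ∈ Sat(A[grant U AX ~alarm]) = {Req, Idle, Sync, Done}, so the formula holds at Idle.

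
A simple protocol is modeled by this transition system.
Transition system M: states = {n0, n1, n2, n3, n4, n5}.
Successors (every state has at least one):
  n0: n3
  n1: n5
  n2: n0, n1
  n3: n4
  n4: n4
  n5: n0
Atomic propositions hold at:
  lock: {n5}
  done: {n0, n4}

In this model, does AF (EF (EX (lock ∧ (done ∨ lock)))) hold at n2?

Sat(done ∨ lock) = {n0, n4, n5}
Sat(lock ∧ (done ∨ lock)) = {n5}
Sat(EX (lock ∧ (done ∨ lock))) = {s : some successor in {n5}} = {n1}
EF (EX (lock ∧ (done ∨ lock))): least fixpoint, start Z0 = {n1}, add states with some successor in Z. Z1 = {n1, n2}; fixed.
Sat(EF (EX (lock ∧ (done ∨ lock)))) = {n1, n2}
AF (EF (EX (lock ∧ (done ∨ lock)))): least fixpoint, start Z0 = {n1, n2}, add states with every successor in Z. Already a fixed point.
Sat(AF (EF (EX (lock ∧ (done ∨ lock))))) = {n1, n2}
n2 ∈ Sat(AF (EF (EX (lock ∧ (done ∨ lock))))) = {n1, n2}, so the formula holds at n2.

Yes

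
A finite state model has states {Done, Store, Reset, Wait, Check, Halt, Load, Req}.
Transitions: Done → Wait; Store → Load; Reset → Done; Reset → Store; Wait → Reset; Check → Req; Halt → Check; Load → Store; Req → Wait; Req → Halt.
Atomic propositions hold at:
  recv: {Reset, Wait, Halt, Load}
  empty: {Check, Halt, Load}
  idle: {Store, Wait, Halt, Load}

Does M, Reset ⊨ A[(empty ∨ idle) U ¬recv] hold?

Sat(empty ∨ idle) = {Store, Wait, Check, Halt, Load}
Sat(¬recv) = {Done, Store, Check, Req}
A[(empty ∨ idle) U ¬recv]: least fixpoint, start Z0 = Sat(¬recv) = {Done, Store, Check, Req}, add states in Sat(empty ∨ idle) with every successor in Z. Z1 = {Done, Store, Check, Halt, Load, Req}; fixed.
Sat(A[(empty ∨ idle) U ¬recv]) = {Done, Store, Check, Halt, Load, Req}
Reset ∉ Sat(A[(empty ∨ idle) U ¬recv]) = {Done, Store, Check, Halt, Load, Req}, so the formula does not hold at Reset.

No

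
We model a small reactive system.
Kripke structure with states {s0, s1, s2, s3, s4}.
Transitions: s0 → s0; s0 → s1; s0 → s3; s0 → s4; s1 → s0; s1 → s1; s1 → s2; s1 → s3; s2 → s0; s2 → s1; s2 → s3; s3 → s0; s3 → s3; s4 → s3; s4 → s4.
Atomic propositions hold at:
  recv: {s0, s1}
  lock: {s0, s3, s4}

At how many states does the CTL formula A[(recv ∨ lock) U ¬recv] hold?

3

Sat(recv ∨ lock) = {s0, s1, s3, s4}
Sat(¬recv) = {s2, s3, s4}
A[(recv ∨ lock) U ¬recv]: least fixpoint, start Z0 = Sat(¬recv) = {s2, s3, s4}, add states in Sat(recv ∨ lock) with every successor in Z. Already a fixed point.
Sat(A[(recv ∨ lock) U ¬recv]) = {s2, s3, s4}
|Sat(A[(recv ∨ lock) U ¬recv])| = |{s2, s3, s4}| = 3.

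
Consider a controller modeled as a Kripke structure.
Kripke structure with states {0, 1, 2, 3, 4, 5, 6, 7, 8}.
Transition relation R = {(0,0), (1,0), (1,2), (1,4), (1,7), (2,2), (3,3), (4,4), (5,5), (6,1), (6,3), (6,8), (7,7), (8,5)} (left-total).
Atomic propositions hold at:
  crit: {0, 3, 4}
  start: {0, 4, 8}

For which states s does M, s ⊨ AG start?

{0, 4}

AG start: greatest fixpoint, start Z0 = {0, 4, 8}, keep only states in Sat with every successor in Z. Z1 = {0, 4}; fixed.
Sat(AG start) = {0, 4}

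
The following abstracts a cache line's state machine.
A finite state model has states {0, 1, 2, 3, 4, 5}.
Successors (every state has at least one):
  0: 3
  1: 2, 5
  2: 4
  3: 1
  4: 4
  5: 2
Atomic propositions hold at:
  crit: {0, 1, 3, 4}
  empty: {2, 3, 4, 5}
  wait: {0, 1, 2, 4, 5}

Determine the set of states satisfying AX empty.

{0, 1, 2, 4, 5}

Sat(AX empty) = {s : every successor in {2, 3, 4, 5}} = {0, 1, 2, 4, 5}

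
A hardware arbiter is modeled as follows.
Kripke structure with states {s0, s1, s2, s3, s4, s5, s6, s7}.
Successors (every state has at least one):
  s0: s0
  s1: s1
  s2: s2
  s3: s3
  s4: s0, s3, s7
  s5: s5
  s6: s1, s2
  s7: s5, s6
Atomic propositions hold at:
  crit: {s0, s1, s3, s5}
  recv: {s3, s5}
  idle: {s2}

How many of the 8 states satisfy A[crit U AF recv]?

2

AF recv: least fixpoint, start Z0 = {s3, s5}, add states with every successor in Z. Already a fixed point.
Sat(AF recv) = {s3, s5}
A[crit U AF recv]: least fixpoint, start Z0 = Sat(AF recv) = {s3, s5}, add states in Sat(crit) with every successor in Z. Already a fixed point.
Sat(A[crit U AF recv]) = {s3, s5}
|Sat(A[crit U AF recv])| = |{s3, s5}| = 2.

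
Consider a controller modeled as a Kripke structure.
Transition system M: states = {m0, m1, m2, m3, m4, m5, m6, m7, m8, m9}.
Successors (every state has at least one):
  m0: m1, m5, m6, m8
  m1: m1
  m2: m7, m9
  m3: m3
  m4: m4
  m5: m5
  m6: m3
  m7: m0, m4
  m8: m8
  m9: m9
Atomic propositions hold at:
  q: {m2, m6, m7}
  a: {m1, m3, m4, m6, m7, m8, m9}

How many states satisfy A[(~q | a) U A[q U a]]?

8

Sat(~q) = {m0, m1, m3, m4, m5, m8, m9}
Sat(~q | a) = {m0, m1, m3, m4, m5, m6, m7, m8, m9}
A[q U a]: least fixpoint, start Z0 = Sat(a) = {m1, m3, m4, m6, m7, m8, m9}, add states in Sat(q) with every successor in Z. Z1 = {m1, m2, m3, m4, m6, m7, m8, m9}; fixed.
Sat(A[q U a]) = {m1, m2, m3, m4, m6, m7, m8, m9}
A[(~q | a) U A[q U a]]: least fixpoint, start Z0 = Sat(A[q U a]) = {m1, m2, m3, m4, m6, m7, m8, m9}, add states in Sat(~q | a) with every successor in Z. Already a fixed point.
Sat(A[(~q | a) U A[q U a]]) = {m1, m2, m3, m4, m6, m7, m8, m9}
|Sat(A[(~q | a) U A[q U a]])| = |{m1, m2, m3, m4, m6, m7, m8, m9}| = 8.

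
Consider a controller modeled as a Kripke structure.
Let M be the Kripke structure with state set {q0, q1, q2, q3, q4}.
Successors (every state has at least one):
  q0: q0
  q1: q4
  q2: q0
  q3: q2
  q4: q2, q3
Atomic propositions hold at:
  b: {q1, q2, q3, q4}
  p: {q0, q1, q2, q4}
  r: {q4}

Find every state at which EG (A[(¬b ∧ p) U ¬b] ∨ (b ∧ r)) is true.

Sat(¬b) = {q0}
Sat(¬b ∧ p) = {q0}
A[(¬b ∧ p) U ¬b]: least fixpoint, start Z0 = Sat(¬b) = {q0}, add states in Sat(¬b ∧ p) with every successor in Z. Already a fixed point.
Sat(A[(¬b ∧ p) U ¬b]) = {q0}
Sat(b ∧ r) = {q4}
Sat(A[(¬b ∧ p) U ¬b] ∨ (b ∧ r)) = {q0, q4}
EG (A[(¬b ∧ p) U ¬b] ∨ (b ∧ r)): greatest fixpoint, start Z0 = {q0, q4}, keep only states in Sat with some successor in Z. Z1 = {q0}; fixed.
Sat(EG (A[(¬b ∧ p) U ¬b] ∨ (b ∧ r))) = {q0}

{q0}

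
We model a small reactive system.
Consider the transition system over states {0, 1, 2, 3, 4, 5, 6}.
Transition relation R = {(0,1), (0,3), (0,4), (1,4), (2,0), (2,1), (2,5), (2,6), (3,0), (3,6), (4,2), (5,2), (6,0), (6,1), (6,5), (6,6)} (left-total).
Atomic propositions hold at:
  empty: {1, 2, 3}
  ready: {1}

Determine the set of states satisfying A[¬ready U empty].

{0, 1, 2, 3, 4, 5}

Sat(¬ready) = {0, 2, 3, 4, 5, 6}
A[¬ready U empty]: least fixpoint, start Z0 = Sat(empty) = {1, 2, 3}, add states in Sat(¬ready) with every successor in Z. Z1 = {1, 2, 3, 4, 5}; Z2 = {0, 1, 2, 3, 4, 5}; fixed.
Sat(A[¬ready U empty]) = {0, 1, 2, 3, 4, 5}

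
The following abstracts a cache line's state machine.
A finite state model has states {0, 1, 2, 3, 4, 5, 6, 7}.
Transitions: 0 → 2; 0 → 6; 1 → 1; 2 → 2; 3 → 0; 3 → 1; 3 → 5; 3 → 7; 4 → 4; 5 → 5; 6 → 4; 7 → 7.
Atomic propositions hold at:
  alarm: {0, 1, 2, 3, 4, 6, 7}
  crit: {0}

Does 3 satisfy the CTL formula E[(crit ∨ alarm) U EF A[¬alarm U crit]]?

Yes

Sat(crit ∨ alarm) = {0, 1, 2, 3, 4, 6, 7}
Sat(¬alarm) = {5}
A[¬alarm U crit]: least fixpoint, start Z0 = Sat(crit) = {0}, add states in Sat(¬alarm) with every successor in Z. Already a fixed point.
Sat(A[¬alarm U crit]) = {0}
EF A[¬alarm U crit]: least fixpoint, start Z0 = {0}, add states with some successor in Z. Z1 = {0, 3}; fixed.
Sat(EF A[¬alarm U crit]) = {0, 3}
E[(crit ∨ alarm) U EF A[¬alarm U crit]]: least fixpoint, start Z0 = Sat(EF A[¬alarm U crit]) = {0, 3}, add states in Sat(crit ∨ alarm) with some successor in Z. Already a fixed point.
Sat(E[(crit ∨ alarm) U EF A[¬alarm U crit]]) = {0, 3}
3 ∈ Sat(E[(crit ∨ alarm) U EF A[¬alarm U crit]]) = {0, 3}, so the formula holds at 3.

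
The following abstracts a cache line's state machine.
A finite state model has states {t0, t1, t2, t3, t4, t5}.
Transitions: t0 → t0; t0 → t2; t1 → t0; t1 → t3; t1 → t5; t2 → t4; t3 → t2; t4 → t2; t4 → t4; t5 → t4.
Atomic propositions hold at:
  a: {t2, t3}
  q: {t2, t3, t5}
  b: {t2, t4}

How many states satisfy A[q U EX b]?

Sat(EX b) = {s : some successor in {t2, t4}} = {t0, t2, t3, t4, t5}
A[q U EX b]: least fixpoint, start Z0 = Sat(EX b) = {t0, t2, t3, t4, t5}, add states in Sat(q) with every successor in Z. Already a fixed point.
Sat(A[q U EX b]) = {t0, t2, t3, t4, t5}
|Sat(A[q U EX b])| = |{t0, t2, t3, t4, t5}| = 5.

5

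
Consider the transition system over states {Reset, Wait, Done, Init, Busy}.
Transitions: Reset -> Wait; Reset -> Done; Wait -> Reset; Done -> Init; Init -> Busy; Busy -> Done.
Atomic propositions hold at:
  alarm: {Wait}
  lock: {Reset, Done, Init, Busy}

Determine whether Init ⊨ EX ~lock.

Sat(~lock) = {Wait}
Sat(EX ~lock) = {s : some successor in {Wait}} = {Reset}
Init ∉ Sat(EX ~lock) = {Reset}, so the formula does not hold at Init.

No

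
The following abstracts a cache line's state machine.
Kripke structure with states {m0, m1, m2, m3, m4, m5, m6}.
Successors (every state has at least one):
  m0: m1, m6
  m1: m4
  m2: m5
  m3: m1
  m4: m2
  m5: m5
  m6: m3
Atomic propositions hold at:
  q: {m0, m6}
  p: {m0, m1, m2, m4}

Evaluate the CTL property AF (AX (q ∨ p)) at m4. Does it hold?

Sat(q ∨ p) = {m0, m1, m2, m4, m6}
Sat(AX (q ∨ p)) = {s : every successor in {m0, m1, m2, m4, m6}} = {m0, m1, m3, m4}
AF (AX (q ∨ p)): least fixpoint, start Z0 = {m0, m1, m3, m4}, add states with every successor in Z. Z1 = {m0, m1, m3, m4, m6}; fixed.
Sat(AF (AX (q ∨ p))) = {m0, m1, m3, m4, m6}
m4 ∈ Sat(AF (AX (q ∨ p))) = {m0, m1, m3, m4, m6}, so the formula holds at m4.

Yes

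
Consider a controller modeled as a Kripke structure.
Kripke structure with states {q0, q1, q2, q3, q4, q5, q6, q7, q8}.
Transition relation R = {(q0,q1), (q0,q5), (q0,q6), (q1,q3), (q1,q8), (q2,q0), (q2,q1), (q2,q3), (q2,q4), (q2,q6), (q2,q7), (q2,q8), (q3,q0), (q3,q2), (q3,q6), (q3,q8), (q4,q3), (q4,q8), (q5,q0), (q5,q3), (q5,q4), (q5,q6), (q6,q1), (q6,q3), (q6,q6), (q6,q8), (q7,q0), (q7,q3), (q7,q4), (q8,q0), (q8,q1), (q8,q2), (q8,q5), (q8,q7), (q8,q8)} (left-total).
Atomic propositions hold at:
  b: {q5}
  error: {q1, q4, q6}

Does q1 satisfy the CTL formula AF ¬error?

Yes

Sat(¬error) = {q0, q2, q3, q5, q7, q8}
AF ¬error: least fixpoint, start Z0 = {q0, q2, q3, q5, q7, q8}, add states with every successor in Z. Z1 = {q0, q1, q2, q3, q4, q5, q7, q8}; fixed.
Sat(AF ¬error) = {q0, q1, q2, q3, q4, q5, q7, q8}
q1 ∈ Sat(AF ¬error) = {q0, q1, q2, q3, q4, q5, q7, q8}, so the formula holds at q1.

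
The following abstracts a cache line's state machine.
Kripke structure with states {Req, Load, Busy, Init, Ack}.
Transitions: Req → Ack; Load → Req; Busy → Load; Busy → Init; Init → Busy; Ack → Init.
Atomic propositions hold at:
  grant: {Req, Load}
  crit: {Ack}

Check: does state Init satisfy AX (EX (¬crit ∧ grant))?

Yes

Sat(¬crit) = {Req, Load, Busy, Init}
Sat(¬crit ∧ grant) = {Req, Load}
Sat(EX (¬crit ∧ grant)) = {s : some successor in {Req, Load}} = {Load, Busy}
Sat(AX (EX (¬crit ∧ grant))) = {s : every successor in {Load, Busy}} = {Init}
Init ∈ Sat(AX (EX (¬crit ∧ grant))) = {Init}, so the formula holds at Init.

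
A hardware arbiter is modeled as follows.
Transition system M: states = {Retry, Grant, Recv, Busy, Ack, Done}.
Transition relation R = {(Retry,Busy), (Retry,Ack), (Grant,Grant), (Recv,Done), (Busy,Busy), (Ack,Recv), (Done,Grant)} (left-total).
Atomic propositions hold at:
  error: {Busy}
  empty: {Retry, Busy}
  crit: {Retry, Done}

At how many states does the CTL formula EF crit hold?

4

EF crit: least fixpoint, start Z0 = {Retry, Done}, add states with some successor in Z. Z1 = {Retry, Recv, Done}; Z2 = {Retry, Recv, Ack, Done}; fixed.
Sat(EF crit) = {Retry, Recv, Ack, Done}
|Sat(EF crit)| = |{Retry, Recv, Ack, Done}| = 4.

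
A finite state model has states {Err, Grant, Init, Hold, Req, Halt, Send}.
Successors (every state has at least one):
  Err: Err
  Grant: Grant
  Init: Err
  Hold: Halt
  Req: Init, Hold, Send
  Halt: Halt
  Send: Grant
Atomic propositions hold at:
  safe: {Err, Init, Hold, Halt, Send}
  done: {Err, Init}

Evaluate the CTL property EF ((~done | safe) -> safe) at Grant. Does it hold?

Sat(~done) = {Grant, Hold, Req, Halt, Send}
Sat(~done | safe) = {Err, Grant, Init, Hold, Req, Halt, Send}
Sat((~done | safe) -> safe) = {Err, Init, Hold, Halt, Send}
EF ((~done | safe) -> safe): least fixpoint, start Z0 = {Err, Init, Hold, Halt, Send}, add states with some successor in Z. Z1 = {Err, Init, Hold, Req, Halt, Send}; fixed.
Sat(EF ((~done | safe) -> safe)) = {Err, Init, Hold, Req, Halt, Send}
Grant ∉ Sat(EF ((~done | safe) -> safe)) = {Err, Init, Hold, Req, Halt, Send}, so the formula does not hold at Grant.

No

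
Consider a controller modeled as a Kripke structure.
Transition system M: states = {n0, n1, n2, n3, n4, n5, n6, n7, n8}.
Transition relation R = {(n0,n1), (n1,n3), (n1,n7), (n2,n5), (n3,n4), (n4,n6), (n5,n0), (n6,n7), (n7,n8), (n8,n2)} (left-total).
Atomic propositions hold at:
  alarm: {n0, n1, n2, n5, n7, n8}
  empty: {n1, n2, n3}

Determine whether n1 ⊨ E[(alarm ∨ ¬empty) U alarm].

Sat(¬empty) = {n0, n4, n5, n6, n7, n8}
Sat(alarm ∨ ¬empty) = {n0, n1, n2, n4, n5, n6, n7, n8}
E[(alarm ∨ ¬empty) U alarm]: least fixpoint, start Z0 = Sat(alarm) = {n0, n1, n2, n5, n7, n8}, add states in Sat(alarm ∨ ¬empty) with some successor in Z. Z1 = {n0, n1, n2, n5, n6, n7, n8}; Z2 = {n0, n1, n2, n4, n5, n6, n7, n8}; fixed.
Sat(E[(alarm ∨ ¬empty) U alarm]) = {n0, n1, n2, n4, n5, n6, n7, n8}
n1 ∈ Sat(E[(alarm ∨ ¬empty) U alarm]) = {n0, n1, n2, n4, n5, n6, n7, n8}, so the formula holds at n1.

Yes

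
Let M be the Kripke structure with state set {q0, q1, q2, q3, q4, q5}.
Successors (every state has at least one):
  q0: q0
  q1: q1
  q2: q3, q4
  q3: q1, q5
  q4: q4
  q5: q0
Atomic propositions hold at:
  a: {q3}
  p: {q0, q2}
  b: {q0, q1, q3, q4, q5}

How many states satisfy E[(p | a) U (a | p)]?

3

Sat(p | a) = {q0, q2, q3}
Sat(a | p) = {q0, q2, q3}
E[(p | a) U (a | p)]: least fixpoint, start Z0 = Sat((a | p)) = {q0, q2, q3}, add states in Sat(p | a) with some successor in Z. Already a fixed point.
Sat(E[(p | a) U (a | p)]) = {q0, q2, q3}
|Sat(E[(p | a) U (a | p)])| = |{q0, q2, q3}| = 3.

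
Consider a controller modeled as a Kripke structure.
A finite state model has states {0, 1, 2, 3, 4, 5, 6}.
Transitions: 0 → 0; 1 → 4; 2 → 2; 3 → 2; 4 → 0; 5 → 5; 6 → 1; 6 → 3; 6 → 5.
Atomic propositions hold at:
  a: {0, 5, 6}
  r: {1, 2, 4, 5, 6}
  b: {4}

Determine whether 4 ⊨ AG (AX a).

Yes

Sat(AX a) = {s : every successor in {0, 5, 6}} = {0, 4, 5}
AG (AX a): greatest fixpoint, start Z0 = {0, 4, 5}, keep only states in Sat with every successor in Z. Already a fixed point.
Sat(AG (AX a)) = {0, 4, 5}
4 ∈ Sat(AG (AX a)) = {0, 4, 5}, so the formula holds at 4.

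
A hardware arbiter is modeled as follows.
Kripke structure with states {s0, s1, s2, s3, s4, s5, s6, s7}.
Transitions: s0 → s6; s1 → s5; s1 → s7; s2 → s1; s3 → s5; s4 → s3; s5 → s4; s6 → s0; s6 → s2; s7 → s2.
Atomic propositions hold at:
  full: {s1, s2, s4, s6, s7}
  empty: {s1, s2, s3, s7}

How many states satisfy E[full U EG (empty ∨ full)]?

4

Sat(empty ∨ full) = {s1, s2, s3, s4, s6, s7}
EG (empty ∨ full): greatest fixpoint, start Z0 = {s1, s2, s3, s4, s6, s7}, keep only states in Sat with some successor in Z. Z1 = {s1, s2, s4, s6, s7}; Z2 = {s1, s2, s6, s7}; fixed.
Sat(EG (empty ∨ full)) = {s1, s2, s6, s7}
E[full U EG (empty ∨ full)]: least fixpoint, start Z0 = Sat(EG (empty ∨ full)) = {s1, s2, s6, s7}, add states in Sat(full) with some successor in Z. Already a fixed point.
Sat(E[full U EG (empty ∨ full)]) = {s1, s2, s6, s7}
|Sat(E[full U EG (empty ∨ full)])| = |{s1, s2, s6, s7}| = 4.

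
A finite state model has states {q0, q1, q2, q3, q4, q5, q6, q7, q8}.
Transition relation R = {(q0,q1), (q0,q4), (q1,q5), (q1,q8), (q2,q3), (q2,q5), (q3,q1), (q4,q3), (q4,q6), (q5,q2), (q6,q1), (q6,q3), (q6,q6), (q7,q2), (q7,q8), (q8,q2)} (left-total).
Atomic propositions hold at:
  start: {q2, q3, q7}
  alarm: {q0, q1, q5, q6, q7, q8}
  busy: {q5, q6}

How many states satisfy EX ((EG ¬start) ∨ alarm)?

7

Sat(¬start) = {q0, q1, q4, q5, q6, q8}
EG ¬start: greatest fixpoint, start Z0 = {q0, q1, q4, q5, q6, q8}, keep only states in Sat with some successor in Z. Z1 = {q0, q1, q4, q6}; Z2 = {q0, q4, q6}; fixed.
Sat(EG ¬start) = {q0, q4, q6}
Sat((EG ¬start) ∨ alarm) = {q0, q1, q4, q5, q6, q7, q8}
Sat(EX ((EG ¬start) ∨ alarm)) = {s : some successor in {q0, q1, q4, q5, q6, q7, q8}} = {q0, q1, q2, q3, q4, q6, q7}
|Sat(EX ((EG ¬start) ∨ alarm))| = |{q0, q1, q2, q3, q4, q6, q7}| = 7.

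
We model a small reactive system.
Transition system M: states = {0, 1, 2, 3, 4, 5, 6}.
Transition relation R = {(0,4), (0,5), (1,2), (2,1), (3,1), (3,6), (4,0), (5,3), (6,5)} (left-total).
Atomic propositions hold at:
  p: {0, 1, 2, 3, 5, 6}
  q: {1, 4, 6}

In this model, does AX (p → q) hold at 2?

Yes

Sat(p → q) = {1, 4, 6}
Sat(AX (p → q)) = {s : every successor in {1, 4, 6}} = {2, 3}
2 ∈ Sat(AX (p → q)) = {2, 3}, so the formula holds at 2.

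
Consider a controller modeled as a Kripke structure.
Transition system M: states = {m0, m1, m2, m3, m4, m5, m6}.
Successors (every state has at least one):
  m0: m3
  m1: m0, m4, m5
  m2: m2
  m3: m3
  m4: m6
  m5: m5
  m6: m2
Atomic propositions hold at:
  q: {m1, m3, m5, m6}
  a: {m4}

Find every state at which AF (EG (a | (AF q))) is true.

AF q: least fixpoint, start Z0 = {m1, m3, m5, m6}, add states with every successor in Z. Z1 = {m0, m1, m3, m4, m5, m6}; fixed.
Sat(AF q) = {m0, m1, m3, m4, m5, m6}
Sat(a | (AF q)) = {m0, m1, m3, m4, m5, m6}
EG (a | (AF q)): greatest fixpoint, start Z0 = {m0, m1, m3, m4, m5, m6}, keep only states in Sat with some successor in Z. Z1 = {m0, m1, m3, m4, m5}; Z2 = {m0, m1, m3, m5}; fixed.
Sat(EG (a | (AF q))) = {m0, m1, m3, m5}
AF (EG (a | (AF q))): least fixpoint, start Z0 = {m0, m1, m3, m5}, add states with every successor in Z. Already a fixed point.
Sat(AF (EG (a | (AF q)))) = {m0, m1, m3, m5}

{m0, m1, m3, m5}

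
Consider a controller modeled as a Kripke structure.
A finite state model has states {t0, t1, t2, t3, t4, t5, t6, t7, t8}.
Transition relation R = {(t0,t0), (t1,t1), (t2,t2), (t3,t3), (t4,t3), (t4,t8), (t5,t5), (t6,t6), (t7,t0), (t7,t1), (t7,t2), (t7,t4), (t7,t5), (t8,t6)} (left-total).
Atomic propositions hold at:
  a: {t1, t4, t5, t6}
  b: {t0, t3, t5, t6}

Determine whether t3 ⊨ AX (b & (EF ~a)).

Yes

Sat(~a) = {t0, t2, t3, t7, t8}
EF ~a: least fixpoint, start Z0 = {t0, t2, t3, t7, t8}, add states with some successor in Z. Z1 = {t0, t2, t3, t4, t7, t8}; fixed.
Sat(EF ~a) = {t0, t2, t3, t4, t7, t8}
Sat(b & (EF ~a)) = {t0, t3}
Sat(AX (b & (EF ~a))) = {s : every successor in {t0, t3}} = {t0, t3}
t3 ∈ Sat(AX (b & (EF ~a))) = {t0, t3}, so the formula holds at t3.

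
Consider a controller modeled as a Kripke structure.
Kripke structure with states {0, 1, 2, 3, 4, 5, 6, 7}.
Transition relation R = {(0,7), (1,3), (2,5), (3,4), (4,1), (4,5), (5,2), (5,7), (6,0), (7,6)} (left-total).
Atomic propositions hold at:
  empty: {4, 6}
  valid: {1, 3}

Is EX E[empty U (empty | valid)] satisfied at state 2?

Sat(empty | valid) = {1, 3, 4, 6}
E[empty U (empty | valid)]: least fixpoint, start Z0 = Sat((empty | valid)) = {1, 3, 4, 6}, add states in Sat(empty) with some successor in Z. Already a fixed point.
Sat(E[empty U (empty | valid)]) = {1, 3, 4, 6}
Sat(EX E[empty U (empty | valid)]) = {s : some successor in {1, 3, 4, 6}} = {1, 3, 4, 7}
2 ∉ Sat(EX E[empty U (empty | valid)]) = {1, 3, 4, 7}, so the formula does not hold at 2.

No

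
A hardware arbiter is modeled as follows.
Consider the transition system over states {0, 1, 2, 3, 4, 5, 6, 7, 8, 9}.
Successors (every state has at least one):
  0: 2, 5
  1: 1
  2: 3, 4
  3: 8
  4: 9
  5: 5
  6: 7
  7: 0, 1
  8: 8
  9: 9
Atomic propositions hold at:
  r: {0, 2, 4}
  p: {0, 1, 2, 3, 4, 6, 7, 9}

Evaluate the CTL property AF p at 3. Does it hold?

AF p: least fixpoint, start Z0 = {0, 1, 2, 3, 4, 6, 7, 9}, add states with every successor in Z. Already a fixed point.
Sat(AF p) = {0, 1, 2, 3, 4, 6, 7, 9}
3 ∈ Sat(AF p) = {0, 1, 2, 3, 4, 6, 7, 9}, so the formula holds at 3.

Yes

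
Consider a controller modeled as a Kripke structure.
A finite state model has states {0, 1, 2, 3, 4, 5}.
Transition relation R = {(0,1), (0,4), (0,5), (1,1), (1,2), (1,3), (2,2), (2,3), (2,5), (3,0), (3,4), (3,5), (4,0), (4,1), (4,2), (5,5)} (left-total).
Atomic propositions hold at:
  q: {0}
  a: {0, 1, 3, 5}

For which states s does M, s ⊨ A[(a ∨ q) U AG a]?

Sat(a ∨ q) = {0, 1, 3, 5}
AG a: greatest fixpoint, start Z0 = {0, 1, 3, 5}, keep only states in Sat with every successor in Z. Z1 = {5}; fixed.
Sat(AG a) = {5}
A[(a ∨ q) U AG a]: least fixpoint, start Z0 = Sat(AG a) = {5}, add states in Sat(a ∨ q) with every successor in Z. Already a fixed point.
Sat(A[(a ∨ q) U AG a]) = {5}

{5}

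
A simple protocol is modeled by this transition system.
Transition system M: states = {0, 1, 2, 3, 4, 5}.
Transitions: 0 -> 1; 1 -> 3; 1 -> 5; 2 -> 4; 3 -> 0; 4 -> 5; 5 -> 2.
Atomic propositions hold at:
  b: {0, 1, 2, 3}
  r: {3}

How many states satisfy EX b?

4

Sat(EX b) = {s : some successor in {0, 1, 2, 3}} = {0, 1, 3, 5}
|Sat(EX b)| = |{0, 1, 3, 5}| = 4.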